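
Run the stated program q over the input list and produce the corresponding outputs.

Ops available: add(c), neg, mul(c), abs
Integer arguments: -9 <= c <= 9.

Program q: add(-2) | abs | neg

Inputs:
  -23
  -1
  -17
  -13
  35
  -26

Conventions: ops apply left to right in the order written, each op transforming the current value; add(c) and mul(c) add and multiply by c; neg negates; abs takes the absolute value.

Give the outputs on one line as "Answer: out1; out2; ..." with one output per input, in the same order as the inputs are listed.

Execution, op by op:
  -23 -> -25 -> 25 -> -25
  -1 -> -3 -> 3 -> -3
  -17 -> -19 -> 19 -> -19
  -13 -> -15 -> 15 -> -15
  35 -> 33 -> 33 -> -33
  -26 -> -28 -> 28 -> -28

-25; -3; -19; -15; -33; -28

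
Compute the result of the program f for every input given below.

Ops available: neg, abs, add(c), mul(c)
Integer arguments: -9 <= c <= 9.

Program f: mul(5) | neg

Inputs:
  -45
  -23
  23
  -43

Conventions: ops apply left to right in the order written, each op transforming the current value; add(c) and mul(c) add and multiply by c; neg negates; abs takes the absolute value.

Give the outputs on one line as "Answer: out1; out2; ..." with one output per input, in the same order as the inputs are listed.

Execution, op by op:
  -45 -> -225 -> 225
  -23 -> -115 -> 115
  23 -> 115 -> -115
  -43 -> -215 -> 215

225; 115; -115; 215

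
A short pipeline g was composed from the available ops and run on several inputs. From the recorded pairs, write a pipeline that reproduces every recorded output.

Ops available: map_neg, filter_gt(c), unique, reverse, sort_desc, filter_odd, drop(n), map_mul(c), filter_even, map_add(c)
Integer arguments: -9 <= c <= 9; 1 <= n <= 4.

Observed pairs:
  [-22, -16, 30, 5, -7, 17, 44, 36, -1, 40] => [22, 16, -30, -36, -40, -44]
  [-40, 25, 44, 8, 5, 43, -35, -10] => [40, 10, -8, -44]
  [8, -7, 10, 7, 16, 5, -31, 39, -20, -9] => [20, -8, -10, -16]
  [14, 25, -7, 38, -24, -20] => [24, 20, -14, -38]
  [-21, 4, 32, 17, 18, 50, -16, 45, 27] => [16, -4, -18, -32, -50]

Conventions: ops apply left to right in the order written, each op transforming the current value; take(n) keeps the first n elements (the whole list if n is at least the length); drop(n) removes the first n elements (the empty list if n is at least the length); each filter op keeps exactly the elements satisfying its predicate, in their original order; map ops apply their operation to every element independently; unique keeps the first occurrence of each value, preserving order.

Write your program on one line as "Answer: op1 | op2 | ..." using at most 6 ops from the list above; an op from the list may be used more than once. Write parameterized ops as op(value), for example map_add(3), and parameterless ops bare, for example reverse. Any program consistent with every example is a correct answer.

map_mul(-1) | reverse | filter_even | reverse | sort_desc

Check, running the answer program on each example:
  [-22, -16, 30, 5, -7, 17, 44, 36, -1, 40] -> [22, 16, -30, -5, 7, -17, -44, -36, 1, -40] -> [-40, 1, -36, -44, -17, 7, -5, -30, 16, 22] -> [-40, -36, -44, -30, 16, 22] -> [22, 16, -30, -44, -36, -40] -> [22, 16, -30, -36, -40, -44]
  [-40, 25, 44, 8, 5, 43, -35, -10] -> [40, -25, -44, -8, -5, -43, 35, 10] -> [10, 35, -43, -5, -8, -44, -25, 40] -> [10, -8, -44, 40] -> [40, -44, -8, 10] -> [40, 10, -8, -44]
  [8, -7, 10, 7, 16, 5, -31, 39, -20, -9] -> [-8, 7, -10, -7, -16, -5, 31, -39, 20, 9] -> [9, 20, -39, 31, -5, -16, -7, -10, 7, -8] -> [20, -16, -10, -8] -> [-8, -10, -16, 20] -> [20, -8, -10, -16]
  [14, 25, -7, 38, -24, -20] -> [-14, -25, 7, -38, 24, 20] -> [20, 24, -38, 7, -25, -14] -> [20, 24, -38, -14] -> [-14, -38, 24, 20] -> [24, 20, -14, -38]
  [-21, 4, 32, 17, 18, 50, -16, 45, 27] -> [21, -4, -32, -17, -18, -50, 16, -45, -27] -> [-27, -45, 16, -50, -18, -17, -32, -4, 21] -> [16, -50, -18, -32, -4] -> [-4, -32, -18, -50, 16] -> [16, -4, -18, -32, -50]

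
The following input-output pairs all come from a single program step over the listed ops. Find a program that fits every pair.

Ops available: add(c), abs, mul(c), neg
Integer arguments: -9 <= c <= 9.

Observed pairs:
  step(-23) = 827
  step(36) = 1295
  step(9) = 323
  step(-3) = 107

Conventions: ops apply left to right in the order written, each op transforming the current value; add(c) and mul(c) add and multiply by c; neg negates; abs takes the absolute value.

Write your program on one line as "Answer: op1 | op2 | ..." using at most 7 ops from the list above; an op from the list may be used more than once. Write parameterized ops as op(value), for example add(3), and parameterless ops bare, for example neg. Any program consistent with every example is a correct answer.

mul(6) | neg | mul(-6) | neg | abs | add(-1)

Check, running the answer program on each example:
  -23 -> -138 -> 138 -> -828 -> 828 -> 828 -> 827
  36 -> 216 -> -216 -> 1296 -> -1296 -> 1296 -> 1295
  9 -> 54 -> -54 -> 324 -> -324 -> 324 -> 323
  -3 -> -18 -> 18 -> -108 -> 108 -> 108 -> 107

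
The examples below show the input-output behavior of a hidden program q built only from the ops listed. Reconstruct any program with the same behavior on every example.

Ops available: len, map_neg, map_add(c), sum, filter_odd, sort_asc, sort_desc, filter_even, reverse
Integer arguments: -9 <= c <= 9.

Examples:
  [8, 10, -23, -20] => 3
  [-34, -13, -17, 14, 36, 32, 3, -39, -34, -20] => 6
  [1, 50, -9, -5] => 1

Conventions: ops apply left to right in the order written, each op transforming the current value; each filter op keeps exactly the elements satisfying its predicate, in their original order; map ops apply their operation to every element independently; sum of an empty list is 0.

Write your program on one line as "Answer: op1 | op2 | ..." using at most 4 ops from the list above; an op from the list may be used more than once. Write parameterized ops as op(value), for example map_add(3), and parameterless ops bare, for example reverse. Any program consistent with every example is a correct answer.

sort_asc | filter_even | map_neg | len

Check, running the answer program on each example:
  [8, 10, -23, -20] -> [-23, -20, 8, 10] -> [-20, 8, 10] -> [20, -8, -10] -> 3
  [-34, -13, -17, 14, 36, 32, 3, -39, -34, -20] -> [-39, -34, -34, -20, -17, -13, 3, 14, 32, 36] -> [-34, -34, -20, 14, 32, 36] -> [34, 34, 20, -14, -32, -36] -> 6
  [1, 50, -9, -5] -> [-9, -5, 1, 50] -> [50] -> [-50] -> 1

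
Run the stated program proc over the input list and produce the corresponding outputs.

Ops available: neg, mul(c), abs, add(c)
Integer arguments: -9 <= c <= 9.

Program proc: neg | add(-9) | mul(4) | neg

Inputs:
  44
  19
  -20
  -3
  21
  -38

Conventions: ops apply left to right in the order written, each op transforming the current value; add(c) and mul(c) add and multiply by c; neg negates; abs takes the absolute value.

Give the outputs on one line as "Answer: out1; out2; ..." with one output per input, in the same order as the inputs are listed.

Execution, op by op:
  44 -> -44 -> -53 -> -212 -> 212
  19 -> -19 -> -28 -> -112 -> 112
  -20 -> 20 -> 11 -> 44 -> -44
  -3 -> 3 -> -6 -> -24 -> 24
  21 -> -21 -> -30 -> -120 -> 120
  -38 -> 38 -> 29 -> 116 -> -116

212; 112; -44; 24; 120; -116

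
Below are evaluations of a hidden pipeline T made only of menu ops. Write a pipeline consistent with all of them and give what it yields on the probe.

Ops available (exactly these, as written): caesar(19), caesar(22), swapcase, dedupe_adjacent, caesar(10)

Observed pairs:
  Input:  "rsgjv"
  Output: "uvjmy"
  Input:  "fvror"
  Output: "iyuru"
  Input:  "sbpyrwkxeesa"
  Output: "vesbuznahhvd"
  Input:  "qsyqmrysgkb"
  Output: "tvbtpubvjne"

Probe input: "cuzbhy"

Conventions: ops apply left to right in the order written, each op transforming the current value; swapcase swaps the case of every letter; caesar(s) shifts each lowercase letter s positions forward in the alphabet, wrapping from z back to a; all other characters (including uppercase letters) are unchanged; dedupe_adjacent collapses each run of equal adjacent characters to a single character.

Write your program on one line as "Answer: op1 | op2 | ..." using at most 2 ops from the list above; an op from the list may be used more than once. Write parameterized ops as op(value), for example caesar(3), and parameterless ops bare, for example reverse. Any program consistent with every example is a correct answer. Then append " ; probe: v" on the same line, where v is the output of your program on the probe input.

caesar(10) | caesar(19) ; probe: "fxcekb"

Check, running the answer program on each example:
  "rsgjv" -> "bcqtf" -> "uvjmy"
  "fvror" -> "pfbyb" -> "iyuru"
  "sbpyrwkxeesa" -> "clzibguhoock" -> "vesbuznahhvd"
  "qsyqmrysgkb" -> "aciawbicqul" -> "tvbtpubvjne"
  probe: "cuzbhy" -> "mejlri" -> "fxcekb"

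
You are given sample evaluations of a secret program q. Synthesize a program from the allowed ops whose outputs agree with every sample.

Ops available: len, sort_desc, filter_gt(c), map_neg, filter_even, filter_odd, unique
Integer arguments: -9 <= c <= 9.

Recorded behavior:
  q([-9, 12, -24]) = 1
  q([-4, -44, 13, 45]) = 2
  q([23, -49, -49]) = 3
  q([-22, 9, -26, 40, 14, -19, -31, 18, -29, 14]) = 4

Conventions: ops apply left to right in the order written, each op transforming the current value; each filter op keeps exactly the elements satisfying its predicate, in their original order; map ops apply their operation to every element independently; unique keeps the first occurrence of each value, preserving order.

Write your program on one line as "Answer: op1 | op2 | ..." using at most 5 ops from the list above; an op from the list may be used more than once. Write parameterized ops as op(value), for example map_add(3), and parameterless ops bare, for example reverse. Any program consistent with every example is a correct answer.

sort_desc | map_neg | filter_odd | len

Check, running the answer program on each example:
  [-9, 12, -24] -> [12, -9, -24] -> [-12, 9, 24] -> [9] -> 1
  [-4, -44, 13, 45] -> [45, 13, -4, -44] -> [-45, -13, 4, 44] -> [-45, -13] -> 2
  [23, -49, -49] -> [23, -49, -49] -> [-23, 49, 49] -> [-23, 49, 49] -> 3
  [-22, 9, -26, 40, 14, -19, -31, 18, -29, 14] -> [40, 18, 14, 14, 9, -19, -22, -26, -29, -31] -> [-40, -18, -14, -14, -9, 19, 22, 26, 29, 31] -> [-9, 19, 29, 31] -> 4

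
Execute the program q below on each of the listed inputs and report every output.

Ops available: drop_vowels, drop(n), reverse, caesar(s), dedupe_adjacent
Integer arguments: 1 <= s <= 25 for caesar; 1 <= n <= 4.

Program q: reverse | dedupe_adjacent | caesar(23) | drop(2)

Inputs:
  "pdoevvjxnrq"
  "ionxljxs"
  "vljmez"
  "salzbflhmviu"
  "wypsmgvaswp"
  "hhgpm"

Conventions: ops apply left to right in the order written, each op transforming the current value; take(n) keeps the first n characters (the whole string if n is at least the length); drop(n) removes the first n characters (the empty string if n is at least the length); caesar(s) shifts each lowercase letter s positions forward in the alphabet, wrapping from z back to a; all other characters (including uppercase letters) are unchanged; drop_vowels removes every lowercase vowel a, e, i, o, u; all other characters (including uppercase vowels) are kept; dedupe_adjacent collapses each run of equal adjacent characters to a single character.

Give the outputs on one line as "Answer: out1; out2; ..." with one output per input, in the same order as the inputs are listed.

Execution, op by op:
  "pdoevvjxnrq" -> "qrnxjvveodp" -> "qrnxjveodp" -> "nokugsblam" -> "kugsblam"
  "ionxljxs" -> "sxjlxnoi" -> "sxjlxnoi" -> "pugiuklf" -> "giuklf"
  "vljmez" -> "zemjlv" -> "zemjlv" -> "wbjgis" -> "jgis"
  "salzbflhmviu" -> "uivmhlfbzlas" -> "uivmhlfbzlas" -> "rfsjeicywixp" -> "sjeicywixp"
  "wypsmgvaswp" -> "pwsavgmspyw" -> "pwsavgmspyw" -> "mtpxsdjpmvt" -> "pxsdjpmvt"
  "hhgpm" -> "mpghh" -> "mpgh" -> "jmde" -> "de"

"kugsblam"; "giuklf"; "jgis"; "sjeicywixp"; "pxsdjpmvt"; "de"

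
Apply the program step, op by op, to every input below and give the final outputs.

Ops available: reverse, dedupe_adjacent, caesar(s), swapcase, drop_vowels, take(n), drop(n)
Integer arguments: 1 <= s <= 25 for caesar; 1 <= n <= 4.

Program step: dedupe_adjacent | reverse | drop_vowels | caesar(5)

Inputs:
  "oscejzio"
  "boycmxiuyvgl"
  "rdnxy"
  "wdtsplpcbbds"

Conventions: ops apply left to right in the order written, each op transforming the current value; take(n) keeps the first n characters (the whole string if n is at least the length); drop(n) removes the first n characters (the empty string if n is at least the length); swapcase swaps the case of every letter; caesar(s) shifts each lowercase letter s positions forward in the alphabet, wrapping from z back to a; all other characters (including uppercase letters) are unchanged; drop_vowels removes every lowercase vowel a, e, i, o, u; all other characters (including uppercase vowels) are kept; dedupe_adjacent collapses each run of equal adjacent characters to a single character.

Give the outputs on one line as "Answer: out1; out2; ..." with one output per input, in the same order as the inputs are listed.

Execution, op by op:
  "oscejzio" -> "oscejzio" -> "oizjecso" -> "zjcs" -> "eohx"
  "boycmxiuyvgl" -> "boycmxiuyvgl" -> "lgvyuixmcyob" -> "lgvyxmcyb" -> "qladcrhdg"
  "rdnxy" -> "rdnxy" -> "yxndr" -> "yxndr" -> "dcsiw"
  "wdtsplpcbbds" -> "wdtsplpcbds" -> "sdbcplpstdw" -> "sdbcplpstdw" -> "xighuquxyib"

"eohx"; "qladcrhdg"; "dcsiw"; "xighuquxyib"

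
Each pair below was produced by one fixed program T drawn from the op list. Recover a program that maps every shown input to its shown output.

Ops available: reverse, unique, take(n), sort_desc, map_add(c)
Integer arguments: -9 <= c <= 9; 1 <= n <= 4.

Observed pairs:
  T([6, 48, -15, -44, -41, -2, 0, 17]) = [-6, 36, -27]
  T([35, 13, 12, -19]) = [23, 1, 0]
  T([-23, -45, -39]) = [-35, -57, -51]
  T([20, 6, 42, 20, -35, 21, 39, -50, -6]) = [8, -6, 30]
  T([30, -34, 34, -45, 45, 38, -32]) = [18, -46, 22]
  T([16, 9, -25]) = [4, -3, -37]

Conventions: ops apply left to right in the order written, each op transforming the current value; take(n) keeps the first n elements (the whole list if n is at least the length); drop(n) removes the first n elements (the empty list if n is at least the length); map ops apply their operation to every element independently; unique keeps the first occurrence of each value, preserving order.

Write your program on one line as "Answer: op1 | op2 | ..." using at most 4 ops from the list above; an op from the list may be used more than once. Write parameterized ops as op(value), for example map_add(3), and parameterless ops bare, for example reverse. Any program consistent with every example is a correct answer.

map_add(2) | map_add(-8) | take(3) | map_add(-6)

Check, running the answer program on each example:
  [6, 48, -15, -44, -41, -2, 0, 17] -> [8, 50, -13, -42, -39, 0, 2, 19] -> [0, 42, -21, -50, -47, -8, -6, 11] -> [0, 42, -21] -> [-6, 36, -27]
  [35, 13, 12, -19] -> [37, 15, 14, -17] -> [29, 7, 6, -25] -> [29, 7, 6] -> [23, 1, 0]
  [-23, -45, -39] -> [-21, -43, -37] -> [-29, -51, -45] -> [-29, -51, -45] -> [-35, -57, -51]
  [20, 6, 42, 20, -35, 21, 39, -50, -6] -> [22, 8, 44, 22, -33, 23, 41, -48, -4] -> [14, 0, 36, 14, -41, 15, 33, -56, -12] -> [14, 0, 36] -> [8, -6, 30]
  [30, -34, 34, -45, 45, 38, -32] -> [32, -32, 36, -43, 47, 40, -30] -> [24, -40, 28, -51, 39, 32, -38] -> [24, -40, 28] -> [18, -46, 22]
  [16, 9, -25] -> [18, 11, -23] -> [10, 3, -31] -> [10, 3, -31] -> [4, -3, -37]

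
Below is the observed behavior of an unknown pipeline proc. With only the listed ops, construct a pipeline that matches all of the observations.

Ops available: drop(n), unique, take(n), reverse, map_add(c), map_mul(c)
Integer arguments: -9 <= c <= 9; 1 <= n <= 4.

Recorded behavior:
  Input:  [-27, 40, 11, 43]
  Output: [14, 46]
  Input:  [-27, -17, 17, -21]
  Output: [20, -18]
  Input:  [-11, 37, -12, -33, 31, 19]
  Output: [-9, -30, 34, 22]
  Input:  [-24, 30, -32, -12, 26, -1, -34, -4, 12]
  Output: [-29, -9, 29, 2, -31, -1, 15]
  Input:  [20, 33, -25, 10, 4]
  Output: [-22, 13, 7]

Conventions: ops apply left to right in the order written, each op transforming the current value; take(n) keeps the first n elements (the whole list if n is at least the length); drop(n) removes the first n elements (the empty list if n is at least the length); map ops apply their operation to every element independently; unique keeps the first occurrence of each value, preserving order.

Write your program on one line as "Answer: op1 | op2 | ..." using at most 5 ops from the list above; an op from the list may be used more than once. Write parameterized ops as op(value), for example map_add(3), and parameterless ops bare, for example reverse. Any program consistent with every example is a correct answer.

map_add(5) | drop(2) | map_add(-3) | map_add(1)

Check, running the answer program on each example:
  [-27, 40, 11, 43] -> [-22, 45, 16, 48] -> [16, 48] -> [13, 45] -> [14, 46]
  [-27, -17, 17, -21] -> [-22, -12, 22, -16] -> [22, -16] -> [19, -19] -> [20, -18]
  [-11, 37, -12, -33, 31, 19] -> [-6, 42, -7, -28, 36, 24] -> [-7, -28, 36, 24] -> [-10, -31, 33, 21] -> [-9, -30, 34, 22]
  [-24, 30, -32, -12, 26, -1, -34, -4, 12] -> [-19, 35, -27, -7, 31, 4, -29, 1, 17] -> [-27, -7, 31, 4, -29, 1, 17] -> [-30, -10, 28, 1, -32, -2, 14] -> [-29, -9, 29, 2, -31, -1, 15]
  [20, 33, -25, 10, 4] -> [25, 38, -20, 15, 9] -> [-20, 15, 9] -> [-23, 12, 6] -> [-22, 13, 7]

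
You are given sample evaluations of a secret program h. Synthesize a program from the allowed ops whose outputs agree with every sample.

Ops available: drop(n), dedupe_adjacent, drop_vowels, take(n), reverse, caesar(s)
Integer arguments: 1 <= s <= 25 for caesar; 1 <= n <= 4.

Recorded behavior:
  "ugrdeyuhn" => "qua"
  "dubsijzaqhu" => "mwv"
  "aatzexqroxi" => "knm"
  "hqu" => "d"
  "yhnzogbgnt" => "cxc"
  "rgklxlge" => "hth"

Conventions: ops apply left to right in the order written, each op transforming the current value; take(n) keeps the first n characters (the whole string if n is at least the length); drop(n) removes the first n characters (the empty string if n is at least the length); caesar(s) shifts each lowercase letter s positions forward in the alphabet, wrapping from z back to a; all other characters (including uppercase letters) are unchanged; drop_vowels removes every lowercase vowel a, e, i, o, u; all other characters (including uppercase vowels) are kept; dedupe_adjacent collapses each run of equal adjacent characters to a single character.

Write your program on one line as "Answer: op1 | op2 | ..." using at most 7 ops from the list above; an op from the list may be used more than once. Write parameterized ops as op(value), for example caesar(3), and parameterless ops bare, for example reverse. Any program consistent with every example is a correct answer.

caesar(22) | reverse | dedupe_adjacent | drop(1) | take(4) | drop(1)

Check, running the answer program on each example:
  "ugrdeyuhn" -> "qcnzauqdj" -> "jdquazncq" -> "jdquazncq" -> "dquazncq" -> "dqua" -> "qua"
  "dubsijzaqhu" -> "zqxoefvwmdq" -> "qdmwvfeoxqz" -> "qdmwvfeoxqz" -> "dmwvfeoxqz" -> "dmwv" -> "mwv"
  "aatzexqroxi" -> "wwpvatmnkte" -> "etknmtavpww" -> "etknmtavpw" -> "tknmtavpw" -> "tknm" -> "knm"
  "hqu" -> "dmq" -> "qmd" -> "qmd" -> "md" -> "md" -> "d"
  "yhnzogbgnt" -> "udjvkcxcjp" -> "pjcxckvjdu" -> "pjcxckvjdu" -> "jcxckvjdu" -> "jcxc" -> "cxc"
  "rgklxlge" -> "ncghthca" -> "achthgcn" -> "achthgcn" -> "chthgcn" -> "chth" -> "hth"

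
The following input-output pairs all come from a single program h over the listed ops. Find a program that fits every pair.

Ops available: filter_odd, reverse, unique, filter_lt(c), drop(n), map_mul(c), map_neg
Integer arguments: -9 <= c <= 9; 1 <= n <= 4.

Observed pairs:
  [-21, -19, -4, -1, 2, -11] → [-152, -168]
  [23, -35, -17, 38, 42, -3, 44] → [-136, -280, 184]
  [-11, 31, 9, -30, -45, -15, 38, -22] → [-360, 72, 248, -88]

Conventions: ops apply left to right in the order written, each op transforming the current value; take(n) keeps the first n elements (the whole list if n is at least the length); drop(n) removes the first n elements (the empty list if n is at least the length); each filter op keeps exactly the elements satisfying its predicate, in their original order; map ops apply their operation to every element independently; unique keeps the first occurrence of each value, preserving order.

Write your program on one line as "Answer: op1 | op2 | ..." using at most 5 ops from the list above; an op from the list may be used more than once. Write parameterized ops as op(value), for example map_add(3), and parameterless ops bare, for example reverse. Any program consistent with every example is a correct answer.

reverse | drop(3) | filter_odd | map_mul(8)

Check, running the answer program on each example:
  [-21, -19, -4, -1, 2, -11] -> [-11, 2, -1, -4, -19, -21] -> [-4, -19, -21] -> [-19, -21] -> [-152, -168]
  [23, -35, -17, 38, 42, -3, 44] -> [44, -3, 42, 38, -17, -35, 23] -> [38, -17, -35, 23] -> [-17, -35, 23] -> [-136, -280, 184]
  [-11, 31, 9, -30, -45, -15, 38, -22] -> [-22, 38, -15, -45, -30, 9, 31, -11] -> [-45, -30, 9, 31, -11] -> [-45, 9, 31, -11] -> [-360, 72, 248, -88]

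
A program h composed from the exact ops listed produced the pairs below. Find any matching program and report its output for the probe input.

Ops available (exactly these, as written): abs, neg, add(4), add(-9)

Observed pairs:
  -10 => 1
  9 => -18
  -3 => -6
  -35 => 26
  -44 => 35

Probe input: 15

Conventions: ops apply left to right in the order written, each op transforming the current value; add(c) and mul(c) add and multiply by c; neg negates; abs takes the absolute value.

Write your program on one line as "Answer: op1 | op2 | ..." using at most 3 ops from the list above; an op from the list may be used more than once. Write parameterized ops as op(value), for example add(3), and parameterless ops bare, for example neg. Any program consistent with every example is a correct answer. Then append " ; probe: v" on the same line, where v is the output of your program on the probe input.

neg | add(-9) ; probe: -24

Check, running the answer program on each example:
  -10 -> 10 -> 1
  9 -> -9 -> -18
  -3 -> 3 -> -6
  -35 -> 35 -> 26
  -44 -> 44 -> 35
  probe: 15 -> -15 -> -24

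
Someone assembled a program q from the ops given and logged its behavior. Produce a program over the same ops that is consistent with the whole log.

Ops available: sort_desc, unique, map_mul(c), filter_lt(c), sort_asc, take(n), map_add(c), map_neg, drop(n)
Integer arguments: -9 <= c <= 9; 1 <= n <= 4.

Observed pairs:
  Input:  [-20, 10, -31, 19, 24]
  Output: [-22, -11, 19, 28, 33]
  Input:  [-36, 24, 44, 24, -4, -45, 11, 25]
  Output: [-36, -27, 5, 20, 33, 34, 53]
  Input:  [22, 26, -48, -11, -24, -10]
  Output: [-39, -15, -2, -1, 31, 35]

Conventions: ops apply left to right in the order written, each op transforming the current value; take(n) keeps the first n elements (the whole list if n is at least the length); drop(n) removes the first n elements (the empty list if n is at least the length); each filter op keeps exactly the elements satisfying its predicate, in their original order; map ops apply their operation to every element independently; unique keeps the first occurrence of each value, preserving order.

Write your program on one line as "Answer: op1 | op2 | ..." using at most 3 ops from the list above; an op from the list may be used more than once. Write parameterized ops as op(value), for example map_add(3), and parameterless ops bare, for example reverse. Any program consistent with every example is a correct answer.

sort_asc | map_add(9) | unique

Check, running the answer program on each example:
  [-20, 10, -31, 19, 24] -> [-31, -20, 10, 19, 24] -> [-22, -11, 19, 28, 33] -> [-22, -11, 19, 28, 33]
  [-36, 24, 44, 24, -4, -45, 11, 25] -> [-45, -36, -4, 11, 24, 24, 25, 44] -> [-36, -27, 5, 20, 33, 33, 34, 53] -> [-36, -27, 5, 20, 33, 34, 53]
  [22, 26, -48, -11, -24, -10] -> [-48, -24, -11, -10, 22, 26] -> [-39, -15, -2, -1, 31, 35] -> [-39, -15, -2, -1, 31, 35]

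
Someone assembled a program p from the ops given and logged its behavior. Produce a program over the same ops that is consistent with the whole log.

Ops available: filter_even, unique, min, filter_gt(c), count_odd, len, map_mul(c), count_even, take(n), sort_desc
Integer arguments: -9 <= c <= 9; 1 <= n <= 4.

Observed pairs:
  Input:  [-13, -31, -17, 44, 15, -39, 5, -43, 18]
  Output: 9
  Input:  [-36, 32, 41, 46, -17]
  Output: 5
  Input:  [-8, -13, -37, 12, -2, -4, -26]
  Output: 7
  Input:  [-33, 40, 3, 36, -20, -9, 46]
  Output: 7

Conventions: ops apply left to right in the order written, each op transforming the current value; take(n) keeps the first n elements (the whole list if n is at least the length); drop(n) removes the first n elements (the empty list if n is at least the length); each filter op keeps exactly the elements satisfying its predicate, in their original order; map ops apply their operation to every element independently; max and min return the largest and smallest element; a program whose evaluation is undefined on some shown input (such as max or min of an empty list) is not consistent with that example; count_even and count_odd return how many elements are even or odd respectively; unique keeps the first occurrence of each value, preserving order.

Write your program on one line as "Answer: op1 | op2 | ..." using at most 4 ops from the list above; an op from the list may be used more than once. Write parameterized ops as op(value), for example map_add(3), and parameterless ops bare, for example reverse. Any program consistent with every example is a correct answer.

map_mul(8) | sort_desc | count_even

Check, running the answer program on each example:
  [-13, -31, -17, 44, 15, -39, 5, -43, 18] -> [-104, -248, -136, 352, 120, -312, 40, -344, 144] -> [352, 144, 120, 40, -104, -136, -248, -312, -344] -> 9
  [-36, 32, 41, 46, -17] -> [-288, 256, 328, 368, -136] -> [368, 328, 256, -136, -288] -> 5
  [-8, -13, -37, 12, -2, -4, -26] -> [-64, -104, -296, 96, -16, -32, -208] -> [96, -16, -32, -64, -104, -208, -296] -> 7
  [-33, 40, 3, 36, -20, -9, 46] -> [-264, 320, 24, 288, -160, -72, 368] -> [368, 320, 288, 24, -72, -160, -264] -> 7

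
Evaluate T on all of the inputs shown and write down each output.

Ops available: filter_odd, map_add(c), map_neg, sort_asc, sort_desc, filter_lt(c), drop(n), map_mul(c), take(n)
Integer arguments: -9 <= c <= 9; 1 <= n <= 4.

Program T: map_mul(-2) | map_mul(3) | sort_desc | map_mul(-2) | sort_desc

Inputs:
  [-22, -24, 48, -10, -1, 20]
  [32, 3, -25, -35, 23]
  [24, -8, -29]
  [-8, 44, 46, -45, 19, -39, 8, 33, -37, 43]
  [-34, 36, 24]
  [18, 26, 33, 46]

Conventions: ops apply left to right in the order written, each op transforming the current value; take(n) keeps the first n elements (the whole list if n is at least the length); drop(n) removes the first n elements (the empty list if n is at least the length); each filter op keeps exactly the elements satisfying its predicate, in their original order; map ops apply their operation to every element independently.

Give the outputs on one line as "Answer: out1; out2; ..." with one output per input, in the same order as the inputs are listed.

[576, 240, -12, -120, -264, -288]; [384, 276, 36, -300, -420]; [288, -96, -348]; [552, 528, 516, 396, 228, 96, -96, -444, -468, -540]; [432, 288, -408]; [552, 396, 312, 216]

Execution, op by op:
  [-22, -24, 48, -10, -1, 20] -> [44, 48, -96, 20, 2, -40] -> [132, 144, -288, 60, 6, -120] -> [144, 132, 60, 6, -120, -288] -> [-288, -264, -120, -12, 240, 576] -> [576, 240, -12, -120, -264, -288]
  [32, 3, -25, -35, 23] -> [-64, -6, 50, 70, -46] -> [-192, -18, 150, 210, -138] -> [210, 150, -18, -138, -192] -> [-420, -300, 36, 276, 384] -> [384, 276, 36, -300, -420]
  [24, -8, -29] -> [-48, 16, 58] -> [-144, 48, 174] -> [174, 48, -144] -> [-348, -96, 288] -> [288, -96, -348]
  [-8, 44, 46, -45, 19, -39, 8, 33, -37, 43] -> [16, -88, -92, 90, -38, 78, -16, -66, 74, -86] -> [48, -264, -276, 270, -114, 234, -48, -198, 222, -258] -> [270, 234, 222, 48, -48, -114, -198, -258, -264, -276] -> [-540, -468, -444, -96, 96, 228, 396, 516, 528, 552] -> [552, 528, 516, 396, 228, 96, -96, -444, -468, -540]
  [-34, 36, 24] -> [68, -72, -48] -> [204, -216, -144] -> [204, -144, -216] -> [-408, 288, 432] -> [432, 288, -408]
  [18, 26, 33, 46] -> [-36, -52, -66, -92] -> [-108, -156, -198, -276] -> [-108, -156, -198, -276] -> [216, 312, 396, 552] -> [552, 396, 312, 216]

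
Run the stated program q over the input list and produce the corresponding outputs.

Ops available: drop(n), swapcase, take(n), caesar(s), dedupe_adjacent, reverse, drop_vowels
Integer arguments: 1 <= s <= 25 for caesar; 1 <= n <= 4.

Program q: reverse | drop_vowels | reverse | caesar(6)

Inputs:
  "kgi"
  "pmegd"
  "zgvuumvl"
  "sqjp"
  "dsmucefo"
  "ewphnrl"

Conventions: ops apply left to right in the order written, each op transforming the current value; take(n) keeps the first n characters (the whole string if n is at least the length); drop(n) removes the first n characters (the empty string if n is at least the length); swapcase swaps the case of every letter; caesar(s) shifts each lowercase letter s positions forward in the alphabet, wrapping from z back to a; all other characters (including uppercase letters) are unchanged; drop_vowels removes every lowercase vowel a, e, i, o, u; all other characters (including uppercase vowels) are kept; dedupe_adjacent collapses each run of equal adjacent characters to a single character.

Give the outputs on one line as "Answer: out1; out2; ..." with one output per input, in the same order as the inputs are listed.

Execution, op by op:
  "kgi" -> "igk" -> "gk" -> "kg" -> "qm"
  "pmegd" -> "dgemp" -> "dgmp" -> "pmgd" -> "vsmj"
  "zgvuumvl" -> "lvmuuvgz" -> "lvmvgz" -> "zgvmvl" -> "fmbsbr"
  "sqjp" -> "pjqs" -> "pjqs" -> "sqjp" -> "ywpv"
  "dsmucefo" -> "ofecumsd" -> "fcmsd" -> "dsmcf" -> "jysil"
  "ewphnrl" -> "lrnhpwe" -> "lrnhpw" -> "wphnrl" -> "cvntxr"

"qm"; "vsmj"; "fmbsbr"; "ywpv"; "jysil"; "cvntxr"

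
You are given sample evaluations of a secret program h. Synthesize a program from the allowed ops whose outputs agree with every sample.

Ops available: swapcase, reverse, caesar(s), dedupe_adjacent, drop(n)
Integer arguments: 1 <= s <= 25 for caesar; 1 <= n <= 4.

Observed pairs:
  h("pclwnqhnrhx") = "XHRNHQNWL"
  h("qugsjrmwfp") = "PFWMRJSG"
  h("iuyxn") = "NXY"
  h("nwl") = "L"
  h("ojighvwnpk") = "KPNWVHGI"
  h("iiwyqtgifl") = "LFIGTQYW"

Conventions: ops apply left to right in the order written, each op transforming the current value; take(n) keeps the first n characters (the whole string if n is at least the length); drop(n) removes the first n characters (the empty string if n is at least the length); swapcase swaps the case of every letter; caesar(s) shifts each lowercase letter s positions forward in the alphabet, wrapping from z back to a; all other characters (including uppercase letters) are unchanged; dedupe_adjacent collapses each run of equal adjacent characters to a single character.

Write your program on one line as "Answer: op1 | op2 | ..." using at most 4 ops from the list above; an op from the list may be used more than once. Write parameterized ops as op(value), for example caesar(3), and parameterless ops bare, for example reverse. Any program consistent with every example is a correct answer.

swapcase | drop(2) | reverse

Check, running the answer program on each example:
  "pclwnqhnrhx" -> "PCLWNQHNRHX" -> "LWNQHNRHX" -> "XHRNHQNWL"
  "qugsjrmwfp" -> "QUGSJRMWFP" -> "GSJRMWFP" -> "PFWMRJSG"
  "iuyxn" -> "IUYXN" -> "YXN" -> "NXY"
  "nwl" -> "NWL" -> "L" -> "L"
  "ojighvwnpk" -> "OJIGHVWNPK" -> "IGHVWNPK" -> "KPNWVHGI"
  "iiwyqtgifl" -> "IIWYQTGIFL" -> "WYQTGIFL" -> "LFIGTQYW"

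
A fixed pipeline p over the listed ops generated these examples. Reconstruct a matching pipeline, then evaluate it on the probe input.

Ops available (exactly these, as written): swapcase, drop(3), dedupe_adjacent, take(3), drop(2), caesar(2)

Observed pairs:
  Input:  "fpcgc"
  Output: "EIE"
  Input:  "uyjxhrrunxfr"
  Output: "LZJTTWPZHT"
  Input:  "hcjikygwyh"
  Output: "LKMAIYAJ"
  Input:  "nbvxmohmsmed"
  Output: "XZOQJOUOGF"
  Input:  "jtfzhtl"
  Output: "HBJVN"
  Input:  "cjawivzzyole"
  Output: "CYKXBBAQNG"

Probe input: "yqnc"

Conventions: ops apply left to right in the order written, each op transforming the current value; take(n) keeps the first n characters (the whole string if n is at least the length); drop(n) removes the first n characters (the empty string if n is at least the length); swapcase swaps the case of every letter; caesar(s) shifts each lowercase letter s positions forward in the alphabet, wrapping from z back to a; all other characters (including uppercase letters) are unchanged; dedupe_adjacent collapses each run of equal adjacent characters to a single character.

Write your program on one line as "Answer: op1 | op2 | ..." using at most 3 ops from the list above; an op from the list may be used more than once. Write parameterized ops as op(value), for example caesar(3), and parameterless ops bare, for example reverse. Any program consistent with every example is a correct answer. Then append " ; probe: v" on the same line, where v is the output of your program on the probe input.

caesar(2) | drop(2) | swapcase ; probe: "PE"

Check, running the answer program on each example:
  "fpcgc" -> "hreie" -> "eie" -> "EIE"
  "uyjxhrrunxfr" -> "walzjttwpzht" -> "lzjttwpzht" -> "LZJTTWPZHT"
  "hcjikygwyh" -> "jelkmaiyaj" -> "lkmaiyaj" -> "LKMAIYAJ"
  "nbvxmohmsmed" -> "pdxzoqjouogf" -> "xzoqjouogf" -> "XZOQJOUOGF"
  "jtfzhtl" -> "lvhbjvn" -> "hbjvn" -> "HBJVN"
  "cjawivzzyole" -> "elcykxbbaqng" -> "cykxbbaqng" -> "CYKXBBAQNG"
  probe: "yqnc" -> "aspe" -> "pe" -> "PE"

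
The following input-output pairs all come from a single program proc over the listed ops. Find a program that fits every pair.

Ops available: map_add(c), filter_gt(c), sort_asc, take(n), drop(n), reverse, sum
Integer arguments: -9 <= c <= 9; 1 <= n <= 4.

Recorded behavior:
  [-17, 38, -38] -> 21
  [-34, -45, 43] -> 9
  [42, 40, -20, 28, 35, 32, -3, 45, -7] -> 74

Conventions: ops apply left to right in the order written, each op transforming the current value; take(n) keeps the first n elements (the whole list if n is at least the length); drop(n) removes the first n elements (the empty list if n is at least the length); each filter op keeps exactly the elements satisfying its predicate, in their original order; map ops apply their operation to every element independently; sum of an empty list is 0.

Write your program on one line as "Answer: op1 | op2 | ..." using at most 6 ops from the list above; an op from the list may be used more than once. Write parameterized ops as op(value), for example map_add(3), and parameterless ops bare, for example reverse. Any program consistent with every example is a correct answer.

reverse | take(4) | sort_asc | drop(1) | sum

Check, running the answer program on each example:
  [-17, 38, -38] -> [-38, 38, -17] -> [-38, 38, -17] -> [-38, -17, 38] -> [-17, 38] -> 21
  [-34, -45, 43] -> [43, -45, -34] -> [43, -45, -34] -> [-45, -34, 43] -> [-34, 43] -> 9
  [42, 40, -20, 28, 35, 32, -3, 45, -7] -> [-7, 45, -3, 32, 35, 28, -20, 40, 42] -> [-7, 45, -3, 32] -> [-7, -3, 32, 45] -> [-3, 32, 45] -> 74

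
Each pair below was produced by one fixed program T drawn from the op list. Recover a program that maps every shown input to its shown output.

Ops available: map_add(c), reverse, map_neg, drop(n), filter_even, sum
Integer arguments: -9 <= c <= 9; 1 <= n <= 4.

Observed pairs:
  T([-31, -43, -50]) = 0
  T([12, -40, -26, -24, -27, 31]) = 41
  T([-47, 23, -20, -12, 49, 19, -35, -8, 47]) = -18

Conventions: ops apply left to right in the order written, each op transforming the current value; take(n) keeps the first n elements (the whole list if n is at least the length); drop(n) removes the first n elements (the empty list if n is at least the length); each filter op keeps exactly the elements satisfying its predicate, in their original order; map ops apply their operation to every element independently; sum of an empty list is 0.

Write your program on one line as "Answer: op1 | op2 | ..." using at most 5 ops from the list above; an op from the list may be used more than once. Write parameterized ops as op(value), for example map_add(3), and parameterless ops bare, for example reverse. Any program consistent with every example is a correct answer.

drop(3) | reverse | map_neg | map_add(7) | sum

Check, running the answer program on each example:
  [-31, -43, -50] -> [] -> [] -> [] -> [] -> 0
  [12, -40, -26, -24, -27, 31] -> [-24, -27, 31] -> [31, -27, -24] -> [-31, 27, 24] -> [-24, 34, 31] -> 41
  [-47, 23, -20, -12, 49, 19, -35, -8, 47] -> [-12, 49, 19, -35, -8, 47] -> [47, -8, -35, 19, 49, -12] -> [-47, 8, 35, -19, -49, 12] -> [-40, 15, 42, -12, -42, 19] -> -18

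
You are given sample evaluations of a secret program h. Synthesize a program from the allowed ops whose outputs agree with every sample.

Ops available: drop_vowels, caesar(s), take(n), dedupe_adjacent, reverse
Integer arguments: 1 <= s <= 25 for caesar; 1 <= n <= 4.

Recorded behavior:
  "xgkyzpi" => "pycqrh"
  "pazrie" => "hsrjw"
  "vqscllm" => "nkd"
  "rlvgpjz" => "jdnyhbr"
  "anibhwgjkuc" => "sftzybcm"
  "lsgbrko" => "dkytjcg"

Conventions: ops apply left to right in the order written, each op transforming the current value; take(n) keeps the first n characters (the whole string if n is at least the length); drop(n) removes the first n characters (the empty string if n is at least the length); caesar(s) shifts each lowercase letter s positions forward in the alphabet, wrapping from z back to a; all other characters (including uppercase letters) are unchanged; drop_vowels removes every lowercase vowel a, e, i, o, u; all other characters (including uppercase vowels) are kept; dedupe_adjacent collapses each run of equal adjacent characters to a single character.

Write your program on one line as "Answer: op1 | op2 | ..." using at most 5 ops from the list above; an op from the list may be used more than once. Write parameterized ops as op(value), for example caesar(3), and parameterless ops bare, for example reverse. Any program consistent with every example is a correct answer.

reverse | dedupe_adjacent | caesar(18) | reverse | drop_vowels

Check, running the answer program on each example:
  "xgkyzpi" -> "ipzykgx" -> "ipzykgx" -> "ahrqcyp" -> "pycqrha" -> "pycqrh"
  "pazrie" -> "eirzap" -> "eirzap" -> "wajrsh" -> "hsrjaw" -> "hsrjw"
  "vqscllm" -> "mllcsqv" -> "mlcsqv" -> "edukin" -> "nikude" -> "nkd"
  "rlvgpjz" -> "zjpgvlr" -> "zjpgvlr" -> "rbhyndj" -> "jdnyhbr" -> "jdnyhbr"
  "anibhwgjkuc" -> "cukjgwhbina" -> "cukjgwhbina" -> "umcbyoztafs" -> "sfatzoybcmu" -> "sftzybcm"
  "lsgbrko" -> "okrbgsl" -> "okrbgsl" -> "gcjtykd" -> "dkytjcg" -> "dkytjcg"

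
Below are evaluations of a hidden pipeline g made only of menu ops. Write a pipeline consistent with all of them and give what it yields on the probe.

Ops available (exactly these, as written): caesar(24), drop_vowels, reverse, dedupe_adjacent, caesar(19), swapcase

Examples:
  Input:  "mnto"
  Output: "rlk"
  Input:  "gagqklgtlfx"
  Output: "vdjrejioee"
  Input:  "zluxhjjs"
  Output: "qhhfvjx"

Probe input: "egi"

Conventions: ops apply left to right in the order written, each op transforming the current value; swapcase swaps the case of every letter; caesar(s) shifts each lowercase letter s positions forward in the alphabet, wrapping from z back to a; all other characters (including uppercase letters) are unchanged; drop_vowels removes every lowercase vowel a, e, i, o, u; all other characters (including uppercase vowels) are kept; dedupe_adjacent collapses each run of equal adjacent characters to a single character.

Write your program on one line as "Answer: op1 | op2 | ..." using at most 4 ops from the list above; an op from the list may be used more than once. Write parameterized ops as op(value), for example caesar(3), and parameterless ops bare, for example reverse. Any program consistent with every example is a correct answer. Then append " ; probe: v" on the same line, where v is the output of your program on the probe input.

reverse | drop_vowels | caesar(24) ; probe: "e"

Check, running the answer program on each example:
  "mnto" -> "otnm" -> "tnm" -> "rlk"
  "gagqklgtlfx" -> "xfltglkqgag" -> "xfltglkqgg" -> "vdjrejioee"
  "zluxhjjs" -> "sjjhxulz" -> "sjjhxlz" -> "qhhfvjx"
  probe: "egi" -> "ige" -> "g" -> "e"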